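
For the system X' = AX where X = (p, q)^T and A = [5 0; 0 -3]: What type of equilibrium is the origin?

A = [[5,0],[0,-3]]; det(A-λI) = λ^2 - 2λ - 15.
λ = -3, 5: opposite signs.

saddle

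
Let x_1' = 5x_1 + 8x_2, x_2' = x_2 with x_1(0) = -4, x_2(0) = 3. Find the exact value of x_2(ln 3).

9

A = [[5,8],[0,1]]; eigenvalues λ = 5, 1.
Eigenvectors: (1,0) for λ=5, (-2,1) for λ=1.
From the initial condition, c_1 = 2, c_2 = 3.
x_2(ln 3) = (2)(3^5)(0) + (3)(3^1)(1) = 9.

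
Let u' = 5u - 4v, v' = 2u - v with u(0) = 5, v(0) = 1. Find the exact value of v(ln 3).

99

A = [[5,-4],[2,-1]]; eigenvalues λ = 1, 3.
Eigenvectors: (-1,-1) for λ=1, (-2,-1) for λ=3.
From the initial condition, c_1 = 3, c_2 = -4.
v(ln 3) = (3)(3^1)(-1) + (-4)(3^3)(-1) = 99.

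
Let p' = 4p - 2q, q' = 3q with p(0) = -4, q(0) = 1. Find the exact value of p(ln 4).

A = [[4,-2],[0,3]]; eigenvalues λ = 3, 4.
Eigenvectors: (2,1) for λ=3, (-1,0) for λ=4.
From the initial condition, c_1 = 1, c_2 = 6.
p(ln 4) = (1)(4^3)(2) + (6)(4^4)(-1) = -1408.

-1408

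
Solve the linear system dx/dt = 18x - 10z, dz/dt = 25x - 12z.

Coefficient matrix A = [[18, -10], [25, -12]].
Characteristic polynomial det(A - λI) = λ^2 - 6λ + 34 = 0.
Eigenvalues λ = 3 ± 5i (complex conjugate pair).
For λ=3+5i: an eigenvector is (-1,-2) - i(1,1) = (-1 - i, -2 - i).
A real fundamental pair from Re and Im of e^((3+5i)t)v: X_1 = e^(3t)(cos(5t)·(-1,-2) + sin(5t)·(1,1)), X_2 = e^(3t)(sin(5t)·(-1,-2) - cos(5t)·(1,1)).
General solution: C_1X_1 + C_2X_2.

x(t) = C_1e^(3t)sin(5t) - C_1e^(3t)cos(5t) - C_2e^(3t)sin(5t) - C_2e^(3t)cos(5t), z(t) = C_1e^(3t)sin(5t) - 2C_1e^(3t)cos(5t) - 2C_2e^(3t)sin(5t) - C_2e^(3t)cos(5t)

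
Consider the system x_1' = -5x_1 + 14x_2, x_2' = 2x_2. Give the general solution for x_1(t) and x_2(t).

x_1(t) = -C_1e^(-5t) + 2C_2e^(2t), x_2(t) = C_2e^(2t)

Coefficient matrix A = [[-5, 14], [0, 2]].
Characteristic polynomial det(A - λI) = λ^2 + 3λ - 10 = 0.
Eigenvalues λ = -5, 2.
For λ=-5: (A-λI) row 1 is [0, 14], so an eigenvector is (-1, 0).
For λ=2: (A-λI) row 1 is [-7, 14], so an eigenvector is (2, 1).
General solution: C_1e^(-5t)(-1,0) + C_2e^(2t)(2,1).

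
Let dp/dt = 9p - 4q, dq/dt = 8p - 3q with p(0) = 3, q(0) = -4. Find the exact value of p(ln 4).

A = [[9,-4],[8,-3]]; eigenvalues λ = 1, 5.
Eigenvectors: (-1,-2) for λ=1, (-1,-1) for λ=5.
From the initial condition, c_1 = 7, c_2 = -10.
p(ln 4) = (7)(4^1)(-1) + (-10)(4^5)(-1) = 10212.

10212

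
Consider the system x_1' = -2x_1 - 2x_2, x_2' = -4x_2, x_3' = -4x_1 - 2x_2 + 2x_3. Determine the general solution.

Coefficient matrix A = [[-2, -2, 0], [0, -4, 0], [-4, -2, 2]].
det(A - λI) = 0 gives eigenvalues λ = -2, -4, 2.
For λ=-2: eigenvector (1,0,1).
For λ=-4: eigenvector (1,1,1).
For λ=2: eigenvector (0,0,1).
General solution: C_1e^(-2t)(1,0,1) + C_2e^(-4t)(1,1,1) + C_3e^(2t)(0,0,1).

x_1(t) = C_1e^(-2t) + C_2e^(-4t), x_2(t) = C_2e^(-4t), x_3(t) = C_1e^(-2t) + C_2e^(-4t) + C_3e^(2t)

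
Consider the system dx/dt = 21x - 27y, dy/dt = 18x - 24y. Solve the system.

x(t) = -3c_1e^(3t) + c_2e^(-6t), y(t) = -2c_1e^(3t) + c_2e^(-6t)

Coefficient matrix A = [[21, -27], [18, -24]].
Characteristic polynomial det(A - λI) = λ^2 + 3λ - 18 = 0.
Eigenvalues λ = 3, -6.
For λ=3: (A-λI) row 1 is [18, -27], so an eigenvector is (-3, -2).
For λ=-6: (A-λI) row 1 is [27, -27], so an eigenvector is (1, 1).
General solution: c_1e^(3t)(-3,-2) + c_2e^(-6t)(1,1).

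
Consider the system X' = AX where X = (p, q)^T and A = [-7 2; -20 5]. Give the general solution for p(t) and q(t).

p(t) = -C_1e^(-t)sin(2t) + C_2e^(-t)cos(2t), q(t) = -3C_1e^(-t)sin(2t) - C_1e^(-t)cos(2t) - C_2e^(-t)sin(2t) + 3C_2e^(-t)cos(2t)

Coefficient matrix A = [[-7, 2], [-20, 5]].
Characteristic polynomial det(A - λI) = λ^2 + 2λ + 5 = 0.
Eigenvalues λ = -1 ± 2i (complex conjugate pair).
For λ=-1+2i: an eigenvector is (0,-1) - i(-1,-3) = (0 + i, -1 + 3i).
A real fundamental pair from Re and Im of e^((-1+2i)t)v: X_1 = e^(-t)(cos(2t)·(0,-1) + sin(2t)·(-1,-3)), X_2 = e^(-t)(sin(2t)·(0,-1) - cos(2t)·(-1,-3)).
General solution: C_1X_1 + C_2X_2.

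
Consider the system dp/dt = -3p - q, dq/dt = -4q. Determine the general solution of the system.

p(t) = C_1e^(-3t) - C_2e^(-4t), q(t) = -C_2e^(-4t)

Coefficient matrix A = [[-3, -1], [0, -4]].
Characteristic polynomial det(A - λI) = λ^2 + 7λ + 12 = 0.
Eigenvalues λ = -3, -4.
For λ=-3: (A-λI) row 1 is [0, -1], so an eigenvector is (1, 0).
For λ=-4: (A-λI) row 1 is [1, -1], so an eigenvector is (-1, -1).
General solution: C_1e^(-3t)(1,0) + C_2e^(-4t)(-1,-1).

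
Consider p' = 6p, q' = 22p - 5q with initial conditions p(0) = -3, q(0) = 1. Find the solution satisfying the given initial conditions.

p(t) = -3e^(6t), q(t) = -6e^(6t) + 7e^(-5t)

Coefficient matrix A = [[6, 0], [22, -5]].
Characteristic polynomial det(A - λI) = λ^2 - λ - 30 = 0.
Eigenvalues λ = 6, -5.
For λ=6: (A-λI) row 2 is [22, -11], so an eigenvector is (-1, -2).
For λ=-5: (A-λI) row 1 is [11, 0], so an eigenvector is (0, -1).
General solution: C_1e^(6t)(-1,-2) + C_2e^(-5t)(0,-1).
Applying p(0)=-3, q(0)=1 gives C_1=3, C_2=-7.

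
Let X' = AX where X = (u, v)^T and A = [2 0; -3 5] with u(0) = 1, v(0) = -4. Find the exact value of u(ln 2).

A = [[2,0],[-3,5]]; eigenvalues λ = 5, 2.
Eigenvectors: (0,-1) for λ=5, (1,1) for λ=2.
From the initial condition, c_1 = 5, c_2 = 1.
u(ln 2) = (5)(2^5)(0) + (1)(2^2)(1) = 4.

4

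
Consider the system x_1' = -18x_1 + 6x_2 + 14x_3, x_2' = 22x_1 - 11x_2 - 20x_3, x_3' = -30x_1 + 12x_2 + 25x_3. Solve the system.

x_1(t) = -2C_1e^(-3t) + 2C_2e^(t) + C_3e^(-2t), x_2(t) = 2C_1e^(-3t) - 3C_2e^(t) - 2C_3e^(-2t), x_3(t) = -3C_1e^(-3t) + 4C_2e^(t) + 2C_3e^(-2t)

Coefficient matrix A = [[-18, 6, 14], [22, -11, -20], [-30, 12, 25]].
det(A - λI) = 0 gives eigenvalues λ = -3, 1, -2.
For λ=-3: eigenvector (-2,2,-3).
For λ=1: eigenvector (2,-3,4).
For λ=-2: eigenvector (1,-2,2).
General solution: C_1e^(-3t)(-2,2,-3) + C_2e^(t)(2,-3,4) + C_3e^(-2t)(1,-2,2).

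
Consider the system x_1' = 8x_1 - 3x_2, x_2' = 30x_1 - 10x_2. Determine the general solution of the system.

x_1(t) = C_1e^(-t)sin(3t) - C_2e^(-t)cos(3t), x_2(t) = 3C_1e^(-t)sin(3t) - C_1e^(-t)cos(3t) - C_2e^(-t)sin(3t) - 3C_2e^(-t)cos(3t)

Coefficient matrix A = [[8, -3], [30, -10]].
Characteristic polynomial det(A - λI) = λ^2 + 2λ + 10 = 0.
Eigenvalues λ = -1 ± 3i (complex conjugate pair).
For λ=-1+3i: an eigenvector is (0,-1) - i(1,3) = (0 - i, -1 - 3i).
A real fundamental pair from Re and Im of e^((-1+3i)t)v: X_1 = e^(-t)(cos(3t)·(0,-1) + sin(3t)·(1,3)), X_2 = e^(-t)(sin(3t)·(0,-1) - cos(3t)·(1,3)).
General solution: C_1X_1 + C_2X_2.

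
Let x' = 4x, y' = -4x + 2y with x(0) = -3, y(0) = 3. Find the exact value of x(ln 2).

A = [[4,0],[-4,2]]; eigenvalues λ = 2, 4.
Eigenvectors: (0,-1) for λ=2, (-1,2) for λ=4.
From the initial condition, c_1 = 3, c_2 = 3.
x(ln 2) = (3)(2^2)(0) + (3)(2^4)(-1) = -48.

-48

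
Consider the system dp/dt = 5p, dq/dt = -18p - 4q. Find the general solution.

p(t) = C_1e^(5t), q(t) = -2C_1e^(5t) + C_2e^(-4t)

Coefficient matrix A = [[5, 0], [-18, -4]].
Characteristic polynomial det(A - λI) = λ^2 - λ - 20 = 0.
Eigenvalues λ = 5, -4.
For λ=5: (A-λI) row 2 is [-18, -9], so an eigenvector is (1, -2).
For λ=-4: (A-λI) row 1 is [9, 0], so an eigenvector is (0, 1).
General solution: C_1e^(5t)(1,-2) + C_2e^(-4t)(0,1).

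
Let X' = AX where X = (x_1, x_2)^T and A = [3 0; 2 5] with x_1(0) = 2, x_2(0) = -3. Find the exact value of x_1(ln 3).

A = [[3,0],[2,5]]; eigenvalues λ = 3, 5.
Eigenvectors: (-1,1) for λ=3, (0,-1) for λ=5.
From the initial condition, c_1 = -2, c_2 = 1.
x_1(ln 3) = (-2)(3^3)(-1) + (1)(3^5)(0) = 54.

54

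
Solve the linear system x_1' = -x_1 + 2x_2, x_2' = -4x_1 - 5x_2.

Coefficient matrix A = [[-1, 2], [-4, -5]].
Characteristic polynomial det(A - λI) = λ^2 + 6λ + 13 = 0.
Eigenvalues λ = -3 ± 2i (complex conjugate pair).
For λ=-3+2i: an eigenvector is (1,-1) - i(0,-1) = (1, -1 + i).
A real fundamental pair from Re and Im of e^((-3+2i)t)v: X_1 = e^(-3t)(cos(2t)·(1,-1) + sin(2t)·(0,-1)), X_2 = e^(-3t)(sin(2t)·(1,-1) - cos(2t)·(0,-1)).
General solution: K_1X_1 + K_2X_2.

x_1(t) = K_1e^(-3t)cos(2t) + K_2e^(-3t)sin(2t), x_2(t) = -K_1e^(-3t)sin(2t) - K_1e^(-3t)cos(2t) - K_2e^(-3t)sin(2t) + K_2e^(-3t)cos(2t)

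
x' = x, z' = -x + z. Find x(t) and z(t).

x(t) = c_2e^(t), z(t) = -c_1e^(t) - c_2te^(t)

Coefficient matrix A = [[1, 0], [-1, 1]].
Characteristic polynomial det(A - λI) = λ^2 - 2λ + 1 = 0.
Single eigenvalue λ = 1 with algebraic multiplicity 2.
Eigenvector v = (0,-1); generalized eigenvector w with (A-λI)w=v is (1,0).
General solution: e^(t)[c_1·v + c_2·(t·v + w)].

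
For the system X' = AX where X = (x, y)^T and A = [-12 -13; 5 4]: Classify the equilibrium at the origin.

A = [[-12,-13],[5,4]]; det(A-λI) = λ^2 + 8λ + 17.
λ = -4 ± i: negative real part.

stable spiral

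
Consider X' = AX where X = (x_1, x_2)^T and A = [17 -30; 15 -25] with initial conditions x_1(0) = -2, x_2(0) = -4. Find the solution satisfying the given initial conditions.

x_1(t) = 26e^(-4t)sin(3t) - 2e^(-4t)cos(3t), x_2(t) = 18e^(-4t)sin(3t) - 4e^(-4t)cos(3t)

Coefficient matrix A = [[17, -30], [15, -25]].
Characteristic polynomial det(A - λI) = λ^2 + 8λ + 25 = 0.
Eigenvalues λ = -4 ± 3i (complex conjugate pair).
For λ=-4+3i: an eigenvector is (-3,-2) - i(-1,-1) = (-3 + i, -2 + i).
A real fundamental pair from Re and Im of e^((-4+3i)t)v: X_1 = e^(-4t)(cos(3t)·(-3,-2) + sin(3t)·(-1,-1)), X_2 = e^(-4t)(sin(3t)·(-3,-2) - cos(3t)·(-1,-1)).
General solution: c_1X_1 + c_2X_2.
Applying x_1(0)=-2, x_2(0)=-4 gives c_1=-2, c_2=-8.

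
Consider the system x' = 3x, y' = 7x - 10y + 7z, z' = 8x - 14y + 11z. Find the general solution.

Coefficient matrix A = [[3, 0, 0], [7, -10, 7], [8, -14, 11]].
det(A - λI) = 0 gives eigenvalues λ = 3, 4, -3.
For λ=3: eigenvector (1,0,-1).
For λ=4: eigenvector (0,1,2).
For λ=-3: eigenvector (0,-1,-1).
General solution: C_1e^(3t)(1,0,-1) + C_2e^(4t)(0,1,2) + C_3e^(-3t)(0,-1,-1).

x(t) = C_1e^(3t), y(t) = C_2e^(4t) - C_3e^(-3t), z(t) = -C_1e^(3t) + 2C_2e^(4t) - C_3e^(-3t)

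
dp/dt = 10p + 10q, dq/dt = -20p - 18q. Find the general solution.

Coefficient matrix A = [[10, 10], [-20, -18]].
Characteristic polynomial det(A - λI) = λ^2 + 8λ + 20 = 0.
Eigenvalues λ = -4 ± 2i (complex conjugate pair).
For λ=-4+2i: an eigenvector is (2,-3) - i(-1,1) = (2 + i, -3 - i).
A real fundamental pair from Re and Im of e^((-4+2i)t)v: X_1 = e^(-4t)(cos(2t)·(2,-3) + sin(2t)·(-1,1)), X_2 = e^(-4t)(sin(2t)·(2,-3) - cos(2t)·(-1,1)).
General solution: c_1X_1 + c_2X_2.

p(t) = -c_1e^(-4t)sin(2t) + 2c_1e^(-4t)cos(2t) + 2c_2e^(-4t)sin(2t) + c_2e^(-4t)cos(2t), q(t) = c_1e^(-4t)sin(2t) - 3c_1e^(-4t)cos(2t) - 3c_2e^(-4t)sin(2t) - c_2e^(-4t)cos(2t)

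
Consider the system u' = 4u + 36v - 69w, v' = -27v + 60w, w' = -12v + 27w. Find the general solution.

Coefficient matrix A = [[4, 36, -69], [0, -27, 60], [0, -12, 27]].
det(A - λI) = 0 gives eigenvalues λ = 4, -3, 3.
For λ=4: eigenvector (1,0,0).
For λ=-3: eigenvector (-6,5,2).
For λ=3: eigenvector (-3,2,1).
General solution: C_1e^(4t)(1,0,0) + C_2e^(-3t)(-6,5,2) + C_3e^(3t)(-3,2,1).

u(t) = C_1e^(4t) - 6C_2e^(-3t) - 3C_3e^(3t), v(t) = 5C_2e^(-3t) + 2C_3e^(3t), w(t) = 2C_2e^(-3t) + C_3e^(3t)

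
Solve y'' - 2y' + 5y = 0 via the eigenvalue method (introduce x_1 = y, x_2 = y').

Let x_1 = y, x_2 = y'. Then x_1' = x_2 and x_2' = -5x_1 + 2x_2.
A = [[0,1],[-5,2]]; det(A-λI) = λ^2 - 2λ + 5.
Eigenvalues λ = 1 ± 2i.

y(t) = C_1e^(t)cos(2t) + C_2e^(t)sin(2t)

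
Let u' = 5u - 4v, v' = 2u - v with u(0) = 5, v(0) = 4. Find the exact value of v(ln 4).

76

A = [[5,-4],[2,-1]]; eigenvalues λ = 3, 1.
Eigenvectors: (2,1) for λ=3, (1,1) for λ=1.
From the initial condition, c_1 = 1, c_2 = 3.
v(ln 4) = (1)(4^3)(1) + (3)(4^1)(1) = 76.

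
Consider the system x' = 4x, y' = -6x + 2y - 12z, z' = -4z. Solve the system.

Coefficient matrix A = [[4, 0, 0], [-6, 2, -12], [0, 0, -4]].
det(A - λI) = 0 gives eigenvalues λ = 2, -4, 4.
For λ=2: eigenvector (0,1,0).
For λ=-4: eigenvector (0,2,1).
For λ=4: eigenvector (-1,3,0).
General solution: K_1e^(2t)(0,1,0) + K_2e^(-4t)(0,2,1) + K_3e^(4t)(-1,3,0).

x(t) = -K_3e^(4t), y(t) = K_1e^(2t) + 2K_2e^(-4t) + 3K_3e^(4t), z(t) = K_2e^(-4t)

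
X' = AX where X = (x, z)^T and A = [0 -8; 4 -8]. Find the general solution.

Coefficient matrix A = [[0, -8], [4, -8]].
Characteristic polynomial det(A - λI) = λ^2 + 8λ + 32 = 0.
Eigenvalues λ = -4 ± 4i (complex conjugate pair).
For λ=-4+4i: an eigenvector is (1,1) - i(-1,0) = (1 + i, 1).
A real fundamental pair from Re and Im of e^((-4+4i)t)v: X_1 = e^(-4t)(cos(4t)·(1,1) + sin(4t)·(-1,0)), X_2 = e^(-4t)(sin(4t)·(1,1) - cos(4t)·(-1,0)).
General solution: C_1X_1 + C_2X_2.

x(t) = -C_1e^(-4t)sin(4t) + C_1e^(-4t)cos(4t) + C_2e^(-4t)sin(4t) + C_2e^(-4t)cos(4t), z(t) = C_1e^(-4t)cos(4t) + C_2e^(-4t)sin(4t)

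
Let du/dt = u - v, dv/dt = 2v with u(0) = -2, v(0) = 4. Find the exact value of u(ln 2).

A = [[1,-1],[0,2]]; eigenvalues λ = 2, 1.
Eigenvectors: (-1,1) for λ=2, (1,0) for λ=1.
From the initial condition, c_1 = 4, c_2 = 2.
u(ln 2) = (4)(2^2)(-1) + (2)(2^1)(1) = -12.

-12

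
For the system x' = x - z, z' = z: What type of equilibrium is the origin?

unstable improper node

A = [[1,-1],[0,1]]; det(A-λI) = λ^2 - 2λ + 1.
repeated λ = 1 with a single eigenvector.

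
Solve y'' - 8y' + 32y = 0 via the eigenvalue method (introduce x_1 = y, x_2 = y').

Let x_1 = y, x_2 = y'. Then x_1' = x_2 and x_2' = -32x_1 + 8x_2.
A = [[0,1],[-32,8]]; det(A-λI) = λ^2 - 8λ + 32.
Eigenvalues λ = 4 ± 4i.

y(t) = c_1e^(4t)cos(4t) + c_2e^(4t)sin(4t)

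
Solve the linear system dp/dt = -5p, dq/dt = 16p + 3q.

Coefficient matrix A = [[-5, 0], [16, 3]].
Characteristic polynomial det(A - λI) = λ^2 + 2λ - 15 = 0.
Eigenvalues λ = -5, 3.
For λ=-5: (A-λI) row 2 is [16, 8], so an eigenvector is (-1, 2).
For λ=3: (A-λI) row 1 is [-8, 0], so an eigenvector is (0, 1).
General solution: c_1e^(-5t)(-1,2) + c_2e^(3t)(0,1).

p(t) = -c_1e^(-5t), q(t) = 2c_1e^(-5t) + c_2e^(3t)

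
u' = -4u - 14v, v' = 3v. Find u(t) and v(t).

Coefficient matrix A = [[-4, -14], [0, 3]].
Characteristic polynomial det(A - λI) = λ^2 + λ - 12 = 0.
Eigenvalues λ = -4, 3.
For λ=-4: (A-λI) row 1 is [0, -14], so an eigenvector is (-1, 0).
For λ=3: (A-λI) row 1 is [-7, -14], so an eigenvector is (2, -1).
General solution: K_1e^(-4t)(-1,0) + K_2e^(3t)(2,-1).

u(t) = -K_1e^(-4t) + 2K_2e^(3t), v(t) = -K_2e^(3t)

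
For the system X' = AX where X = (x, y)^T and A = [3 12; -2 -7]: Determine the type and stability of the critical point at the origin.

stable node

A = [[3,12],[-2,-7]]; det(A-λI) = λ^2 + 4λ + 3.
λ = -3, -1: both negative.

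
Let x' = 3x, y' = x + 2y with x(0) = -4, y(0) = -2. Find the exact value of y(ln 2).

A = [[3,0],[1,2]]; eigenvalues λ = 2, 3.
Eigenvectors: (0,1) for λ=2, (-1,-1) for λ=3.
From the initial condition, c_1 = 2, c_2 = 4.
y(ln 2) = (2)(2^2)(1) + (4)(2^3)(-1) = -24.

-24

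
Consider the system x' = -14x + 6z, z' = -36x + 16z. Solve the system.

Coefficient matrix A = [[-14, 6], [-36, 16]].
Characteristic polynomial det(A - λI) = λ^2 - 2λ - 8 = 0.
Eigenvalues λ = 4, -2.
For λ=4: (A-λI) row 1 is [-18, 6], so an eigenvector is (-1, -3).
For λ=-2: (A-λI) row 1 is [-12, 6], so an eigenvector is (-1, -2).
General solution: c_1e^(4t)(-1,-3) + c_2e^(-2t)(-1,-2).

x(t) = -c_1e^(4t) - c_2e^(-2t), z(t) = -3c_1e^(4t) - 2c_2e^(-2t)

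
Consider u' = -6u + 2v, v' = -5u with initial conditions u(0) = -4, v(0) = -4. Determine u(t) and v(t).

Coefficient matrix A = [[-6, 2], [-5, 0]].
Characteristic polynomial det(A - λI) = λ^2 + 6λ + 10 = 0.
Eigenvalues λ = -3 ± i (complex conjugate pair).
For λ=-3+i: an eigenvector is (1,2) - i(1,1) = (1 - i, 2 - i).
A real fundamental pair from Re and Im of e^((-3+i)t)v: X_1 = e^(-3t)(cos(t)·(1,2) + sin(t)·(1,1)), X_2 = e^(-3t)(sin(t)·(1,2) - cos(t)·(1,1)).
General solution: c_1X_1 + c_2X_2.
Applying u(0)=-4, v(0)=-4 gives c_1=0, c_2=4.

u(t) = 4e^(-3t)sin(t) - 4e^(-3t)cos(t), v(t) = 8e^(-3t)sin(t) - 4e^(-3t)cos(t)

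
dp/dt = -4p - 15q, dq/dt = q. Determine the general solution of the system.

Coefficient matrix A = [[-4, -15], [0, 1]].
Characteristic polynomial det(A - λI) = λ^2 + 3λ - 4 = 0.
Eigenvalues λ = 1, -4.
For λ=1: (A-λI) row 1 is [-5, -15], so an eigenvector is (3, -1).
For λ=-4: (A-λI) row 1 is [0, -15], so an eigenvector is (1, 0).
General solution: C_1e^(t)(3,-1) + C_2e^(-4t)(1,0).

p(t) = 3C_1e^(t) + C_2e^(-4t), q(t) = -C_1e^(t)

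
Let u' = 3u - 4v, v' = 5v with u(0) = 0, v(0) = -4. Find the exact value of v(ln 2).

-128

A = [[3,-4],[0,5]]; eigenvalues λ = 3, 5.
Eigenvectors: (-1,0) for λ=3, (-2,1) for λ=5.
From the initial condition, c_1 = 8, c_2 = -4.
v(ln 2) = (8)(2^3)(0) + (-4)(2^5)(1) = -128.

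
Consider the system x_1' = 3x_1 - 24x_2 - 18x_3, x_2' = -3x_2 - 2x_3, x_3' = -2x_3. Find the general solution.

Coefficient matrix A = [[3, -24, -18], [0, -3, -2], [0, 0, -2]].
det(A - λI) = 0 gives eigenvalues λ = 3, -3, -2.
For λ=3: eigenvector (1,0,0).
For λ=-3: eigenvector (4,1,0).
For λ=-2: eigenvector (-6,-2,1).
General solution: K_1e^(3t)(1,0,0) + K_2e^(-3t)(4,1,0) + K_3e^(-2t)(-6,-2,1).

x_1(t) = K_1e^(3t) + 4K_2e^(-3t) - 6K_3e^(-2t), x_2(t) = K_2e^(-3t) - 2K_3e^(-2t), x_3(t) = K_3e^(-2t)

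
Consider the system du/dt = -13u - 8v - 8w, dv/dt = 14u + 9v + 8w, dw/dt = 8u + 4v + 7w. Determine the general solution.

u(t) = c_1e^(3t) - 4c_2e^(t) + 2c_3e^(-t), v(t) = -c_1e^(3t) + 5c_2e^(t) - 2c_3e^(-t), w(t) = -c_1e^(3t) + 2c_2e^(t) - c_3e^(-t)

Coefficient matrix A = [[-13, -8, -8], [14, 9, 8], [8, 4, 7]].
det(A - λI) = 0 gives eigenvalues λ = 3, 1, -1.
For λ=3: eigenvector (1,-1,-1).
For λ=1: eigenvector (-4,5,2).
For λ=-1: eigenvector (2,-2,-1).
General solution: c_1e^(3t)(1,-1,-1) + c_2e^(t)(-4,5,2) + c_3e^(-t)(2,-2,-1).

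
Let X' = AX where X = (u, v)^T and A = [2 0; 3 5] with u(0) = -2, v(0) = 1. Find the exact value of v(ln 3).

-225

A = [[2,0],[3,5]]; eigenvalues λ = 5, 2.
Eigenvectors: (0,1) for λ=5, (1,-1) for λ=2.
From the initial condition, c_1 = -1, c_2 = -2.
v(ln 3) = (-1)(3^5)(1) + (-2)(3^2)(-1) = -225.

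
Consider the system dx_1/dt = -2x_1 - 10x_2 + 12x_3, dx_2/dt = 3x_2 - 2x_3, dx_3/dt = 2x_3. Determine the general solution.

Coefficient matrix A = [[-2, -10, 12], [0, 3, -2], [0, 0, 2]].
det(A - λI) = 0 gives eigenvalues λ = 3, -2, 2.
For λ=3: eigenvector (2,-1,0).
For λ=-2: eigenvector (1,0,0).
For λ=2: eigenvector (-2,2,1).
General solution: c_1e^(3t)(2,-1,0) + c_2e^(-2t)(1,0,0) + c_3e^(2t)(-2,2,1).

x_1(t) = 2c_1e^(3t) + c_2e^(-2t) - 2c_3e^(2t), x_2(t) = -c_1e^(3t) + 2c_3e^(2t), x_3(t) = c_3e^(2t)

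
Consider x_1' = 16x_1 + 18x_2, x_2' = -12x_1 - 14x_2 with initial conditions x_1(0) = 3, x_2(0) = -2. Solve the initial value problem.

x_1(t) = 3e^(4t), x_2(t) = -2e^(4t)

Coefficient matrix A = [[16, 18], [-12, -14]].
Characteristic polynomial det(A - λI) = λ^2 - 2λ - 8 = 0.
Eigenvalues λ = -2, 4.
For λ=-2: (A-λI) row 1 is [18, 18], so an eigenvector is (1, -1).
For λ=4: (A-λI) row 1 is [12, 18], so an eigenvector is (-3, 2).
General solution: K_1e^(-2t)(1,-1) + K_2e^(4t)(-3,2).
Applying x_1(0)=3, x_2(0)=-2 gives K_1=0, K_2=-1.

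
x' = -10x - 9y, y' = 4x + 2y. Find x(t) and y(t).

Coefficient matrix A = [[-10, -9], [4, 2]].
Characteristic polynomial det(A - λI) = λ^2 + 8λ + 16 = 0.
Single eigenvalue λ = -4 with algebraic multiplicity 2.
Eigenvector v = (-3,2); generalized eigenvector w with (A-λI)w=v is (-1,1).
General solution: e^(-4t)[C_1·v + C_2·(t·v + w)].

x(t) = -3C_1e^(-4t) - 3C_2te^(-4t) - C_2e^(-4t), y(t) = 2C_1e^(-4t) + 2C_2te^(-4t) + C_2e^(-4t)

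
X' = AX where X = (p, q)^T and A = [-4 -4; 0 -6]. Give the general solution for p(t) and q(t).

Coefficient matrix A = [[-4, -4], [0, -6]].
Characteristic polynomial det(A - λI) = λ^2 + 10λ + 24 = 0.
Eigenvalues λ = -6, -4.
For λ=-6: (A-λI) row 1 is [2, -4], so an eigenvector is (-2, -1).
For λ=-4: (A-λI) row 1 is [0, -4], so an eigenvector is (1, 0).
General solution: C_1e^(-6t)(-2,-1) + C_2e^(-4t)(1,0).

p(t) = -2C_1e^(-6t) + C_2e^(-4t), q(t) = -C_1e^(-6t)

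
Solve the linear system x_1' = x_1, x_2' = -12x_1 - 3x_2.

x_1(t) = C_2e^(t), x_2(t) = -C_1e^(-3t) - 3C_2e^(t)

Coefficient matrix A = [[1, 0], [-12, -3]].
Characteristic polynomial det(A - λI) = λ^2 + 2λ - 3 = 0.
Eigenvalues λ = -3, 1.
For λ=-3: (A-λI) row 1 is [4, 0], so an eigenvector is (0, -1).
For λ=1: (A-λI) row 2 is [-12, -4], so an eigenvector is (1, -3).
General solution: C_1e^(-3t)(0,-1) + C_2e^(t)(1,-3).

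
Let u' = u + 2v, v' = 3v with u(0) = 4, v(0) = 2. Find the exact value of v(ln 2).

16

A = [[1,2],[0,3]]; eigenvalues λ = 1, 3.
Eigenvectors: (-1,0) for λ=1, (1,1) for λ=3.
From the initial condition, c_1 = -2, c_2 = 2.
v(ln 2) = (-2)(2^1)(0) + (2)(2^3)(1) = 16.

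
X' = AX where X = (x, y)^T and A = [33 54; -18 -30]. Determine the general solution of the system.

x(t) = 2c_1e^(6t) - 3c_2e^(-3t), y(t) = -c_1e^(6t) + 2c_2e^(-3t)

Coefficient matrix A = [[33, 54], [-18, -30]].
Characteristic polynomial det(A - λI) = λ^2 - 3λ - 18 = 0.
Eigenvalues λ = 6, -3.
For λ=6: (A-λI) row 1 is [27, 54], so an eigenvector is (2, -1).
For λ=-3: (A-λI) row 1 is [36, 54], so an eigenvector is (-3, 2).
General solution: c_1e^(6t)(2,-1) + c_2e^(-3t)(-3,2).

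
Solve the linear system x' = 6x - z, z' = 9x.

x(t) = K_1e^(3t) + K_2te^(3t), z(t) = 3K_1e^(3t) + 3K_2te^(3t) - K_2e^(3t)

Coefficient matrix A = [[6, -1], [9, 0]].
Characteristic polynomial det(A - λI) = λ^2 - 6λ + 9 = 0.
Single eigenvalue λ = 3 with algebraic multiplicity 2.
Eigenvector v = (1,3); generalized eigenvector w with (A-λI)w=v is (0,-1).
General solution: e^(3t)[K_1·v + K_2·(t·v + w)].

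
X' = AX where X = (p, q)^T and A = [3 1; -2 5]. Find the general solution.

Coefficient matrix A = [[3, 1], [-2, 5]].
Characteristic polynomial det(A - λI) = λ^2 - 8λ + 17 = 0.
Eigenvalues λ = 4 ± i (complex conjugate pair).
For λ=4+i: an eigenvector is (1,1) - i(0,-1) = (1, 1 + i).
A real fundamental pair from Re and Im of e^((4+i)t)v: X_1 = e^(4t)(cos(t)·(1,1) + sin(t)·(0,-1)), X_2 = e^(4t)(sin(t)·(1,1) - cos(t)·(0,-1)).
General solution: c_1X_1 + c_2X_2.

p(t) = c_1e^(4t)cos(t) + c_2e^(4t)sin(t), q(t) = -c_1e^(4t)sin(t) + c_1e^(4t)cos(t) + c_2e^(4t)sin(t) + c_2e^(4t)cos(t)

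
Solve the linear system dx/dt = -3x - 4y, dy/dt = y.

Coefficient matrix A = [[-3, -4], [0, 1]].
Characteristic polynomial det(A - λI) = λ^2 + 2λ - 3 = 0.
Eigenvalues λ = 1, -3.
For λ=1: (A-λI) row 1 is [-4, -4], so an eigenvector is (1, -1).
For λ=-3: (A-λI) row 1 is [0, -4], so an eigenvector is (-1, 0).
General solution: K_1e^(t)(1,-1) + K_2e^(-3t)(-1,0).

x(t) = K_1e^(t) - K_2e^(-3t), y(t) = -K_1e^(t)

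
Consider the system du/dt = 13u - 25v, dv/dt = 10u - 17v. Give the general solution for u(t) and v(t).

Coefficient matrix A = [[13, -25], [10, -17]].
Characteristic polynomial det(A - λI) = λ^2 + 4λ + 29 = 0.
Eigenvalues λ = -2 ± 5i (complex conjugate pair).
For λ=-2+5i: an eigenvector is (-2,-1) - i(-1,-1) = (-2 + i, -1 + i).
A real fundamental pair from Re and Im of e^((-2+5i)t)v: X_1 = e^(-2t)(cos(5t)·(-2,-1) + sin(5t)·(-1,-1)), X_2 = e^(-2t)(sin(5t)·(-2,-1) - cos(5t)·(-1,-1)).
General solution: K_1X_1 + K_2X_2.

u(t) = -K_1e^(-2t)sin(5t) - 2K_1e^(-2t)cos(5t) - 2K_2e^(-2t)sin(5t) + K_2e^(-2t)cos(5t), v(t) = -K_1e^(-2t)sin(5t) - K_1e^(-2t)cos(5t) - K_2e^(-2t)sin(5t) + K_2e^(-2t)cos(5t)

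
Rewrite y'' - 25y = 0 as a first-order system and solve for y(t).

y(t) = C_1e^(-5t) + C_2e^(5t)

Let x_1 = y, x_2 = y'. Then x_1' = x_2 and x_2' = 25x_1.
A = [[0,1],[25,0]]; det(A-λI) = λ^2 - 25.
Eigenvalues λ = -5, 5 with eigenvectors (1,-5), (1,5).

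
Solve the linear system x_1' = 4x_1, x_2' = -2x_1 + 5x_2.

x_1(t) = -c_1e^(4t), x_2(t) = -2c_1e^(4t) - c_2e^(5t)

Coefficient matrix A = [[4, 0], [-2, 5]].
Characteristic polynomial det(A - λI) = λ^2 - 9λ + 20 = 0.
Eigenvalues λ = 4, 5.
For λ=4: (A-λI) row 2 is [-2, 1], so an eigenvector is (-1, -2).
For λ=5: (A-λI) row 1 is [-1, 0], so an eigenvector is (0, -1).
General solution: c_1e^(4t)(-1,-2) + c_2e^(5t)(0,-1).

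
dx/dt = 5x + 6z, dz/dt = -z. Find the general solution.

x(t) = -K_1e^(-t) + K_2e^(5t), z(t) = K_1e^(-t)

Coefficient matrix A = [[5, 6], [0, -1]].
Characteristic polynomial det(A - λI) = λ^2 - 4λ - 5 = 0.
Eigenvalues λ = -1, 5.
For λ=-1: (A-λI) row 1 is [6, 6], so an eigenvector is (-1, 1).
For λ=5: (A-λI) row 1 is [0, 6], so an eigenvector is (1, 0).
General solution: K_1e^(-t)(-1,1) + K_2e^(5t)(1,0).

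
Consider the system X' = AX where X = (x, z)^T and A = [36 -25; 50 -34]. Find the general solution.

Coefficient matrix A = [[36, -25], [50, -34]].
Characteristic polynomial det(A - λI) = λ^2 - 2λ + 26 = 0.
Eigenvalues λ = 1 ± 5i (complex conjugate pair).
For λ=1+5i: an eigenvector is (2,3) - i(-1,-1) = (2 + i, 3 + i).
A real fundamental pair from Re and Im of e^((1+5i)t)v: X_1 = e^(t)(cos(5t)·(2,3) + sin(5t)·(-1,-1)), X_2 = e^(t)(sin(5t)·(2,3) - cos(5t)·(-1,-1)).
General solution: C_1X_1 + C_2X_2.

x(t) = -C_1e^(t)sin(5t) + 2C_1e^(t)cos(5t) + 2C_2e^(t)sin(5t) + C_2e^(t)cos(5t), z(t) = -C_1e^(t)sin(5t) + 3C_1e^(t)cos(5t) + 3C_2e^(t)sin(5t) + C_2e^(t)cos(5t)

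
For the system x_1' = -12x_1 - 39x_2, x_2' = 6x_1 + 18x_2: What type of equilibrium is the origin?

A = [[-12,-39],[6,18]]; det(A-λI) = λ^2 - 6λ + 18.
λ = 3 ± 3i: positive real part.

unstable spiral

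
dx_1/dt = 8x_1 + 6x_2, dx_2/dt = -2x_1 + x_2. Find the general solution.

Coefficient matrix A = [[8, 6], [-2, 1]].
Characteristic polynomial det(A - λI) = λ^2 - 9λ + 20 = 0.
Eigenvalues λ = 5, 4.
For λ=5: (A-λI) row 1 is [3, 6], so an eigenvector is (2, -1).
For λ=4: (A-λI) row 1 is [4, 6], so an eigenvector is (-3, 2).
General solution: c_1e^(5t)(2,-1) + c_2e^(4t)(-3,2).

x_1(t) = 2c_1e^(5t) - 3c_2e^(4t), x_2(t) = -c_1e^(5t) + 2c_2e^(4t)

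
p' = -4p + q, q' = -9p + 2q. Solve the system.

Coefficient matrix A = [[-4, 1], [-9, 2]].
Characteristic polynomial det(A - λI) = λ^2 + 2λ + 1 = 0.
Single eigenvalue λ = -1 with algebraic multiplicity 2.
Eigenvector v = (-1,-3); generalized eigenvector w with (A-λI)w=v is (0,-1).
General solution: e^(-t)[K_1·v + K_2·(t·v + w)].

p(t) = -K_1e^(-t) - K_2te^(-t), q(t) = -3K_1e^(-t) - 3K_2te^(-t) - K_2e^(-t)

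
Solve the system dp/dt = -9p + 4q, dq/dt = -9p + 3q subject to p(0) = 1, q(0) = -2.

Coefficient matrix A = [[-9, 4], [-9, 3]].
Characteristic polynomial det(A - λI) = λ^2 + 6λ + 9 = 0.
Single eigenvalue λ = -3 with algebraic multiplicity 2.
Eigenvector v = (-2,-3); generalized eigenvector w with (A-λI)w=v is (-1,-2).
General solution: e^(-3t)[K_1·v + K_2·(t·v + w)].
Applying p(0)=1, q(0)=-2 gives K_1=-4, K_2=7.

p(t) = -14te^(-3t) + e^(-3t), q(t) = -21te^(-3t) - 2e^(-3t)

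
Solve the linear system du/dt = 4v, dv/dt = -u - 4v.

Coefficient matrix A = [[0, 4], [-1, -4]].
Characteristic polynomial det(A - λI) = λ^2 + 4λ + 4 = 0.
Single eigenvalue λ = -2 with algebraic multiplicity 2.
Eigenvector v = (-2,1); generalized eigenvector w with (A-λI)w=v is (-3,1).
General solution: e^(-2t)[c_1·v + c_2·(t·v + w)].

u(t) = -2c_1e^(-2t) - 2c_2te^(-2t) - 3c_2e^(-2t), v(t) = c_1e^(-2t) + c_2te^(-2t) + c_2e^(-2t)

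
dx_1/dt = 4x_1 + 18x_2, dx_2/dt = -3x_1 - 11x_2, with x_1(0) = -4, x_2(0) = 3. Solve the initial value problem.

x_1(t) = 6e^(-2t) - 10e^(-5t), x_2(t) = -2e^(-2t) + 5e^(-5t)

Coefficient matrix A = [[4, 18], [-3, -11]].
Characteristic polynomial det(A - λI) = λ^2 + 7λ + 10 = 0.
Eigenvalues λ = -2, -5.
For λ=-2: (A-λI) row 1 is [6, 18], so an eigenvector is (3, -1).
For λ=-5: (A-λI) row 1 is [9, 18], so an eigenvector is (-2, 1).
General solution: C_1e^(-2t)(3,-1) + C_2e^(-5t)(-2,1).
Applying x_1(0)=-4, x_2(0)=3 gives C_1=2, C_2=5.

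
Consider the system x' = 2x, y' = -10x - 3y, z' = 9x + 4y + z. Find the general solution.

Coefficient matrix A = [[2, 0, 0], [-10, -3, 0], [9, 4, 1]].
det(A - λI) = 0 gives eigenvalues λ = 2, -3, 1.
For λ=2: eigenvector (1,-2,1).
For λ=-3: eigenvector (0,1,-1).
For λ=1: eigenvector (0,0,1).
General solution: C_1e^(2t)(1,-2,1) + C_2e^(-3t)(0,1,-1) + C_3e^(t)(0,0,1).

x(t) = C_1e^(2t), y(t) = -2C_1e^(2t) + C_2e^(-3t), z(t) = C_1e^(2t) - C_2e^(-3t) + C_3e^(t)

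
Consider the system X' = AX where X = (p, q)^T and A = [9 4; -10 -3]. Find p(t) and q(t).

Coefficient matrix A = [[9, 4], [-10, -3]].
Characteristic polynomial det(A - λI) = λ^2 - 6λ + 13 = 0.
Eigenvalues λ = 3 ± 2i (complex conjugate pair).
For λ=3+2i: an eigenvector is (1,-1) - i(1,-2) = (1 - i, -1 + 2i).
A real fundamental pair from Re and Im of e^((3+2i)t)v: X_1 = e^(3t)(cos(2t)·(1,-1) + sin(2t)·(1,-2)), X_2 = e^(3t)(sin(2t)·(1,-1) - cos(2t)·(1,-2)).
General solution: c_1X_1 + c_2X_2.

p(t) = c_1e^(3t)sin(2t) + c_1e^(3t)cos(2t) + c_2e^(3t)sin(2t) - c_2e^(3t)cos(2t), q(t) = -2c_1e^(3t)sin(2t) - c_1e^(3t)cos(2t) - c_2e^(3t)sin(2t) + 2c_2e^(3t)cos(2t)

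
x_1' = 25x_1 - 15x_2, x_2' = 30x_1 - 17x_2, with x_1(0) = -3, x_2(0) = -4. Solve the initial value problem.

Coefficient matrix A = [[25, -15], [30, -17]].
Characteristic polynomial det(A - λI) = λ^2 - 8λ + 25 = 0.
Eigenvalues λ = 4 ± 3i (complex conjugate pair).
For λ=4+3i: an eigenvector is (-1,-1) - i(-2,-3) = (-1 + 2i, -1 + 3i).
A real fundamental pair from Re and Im of e^((4+3i)t)v: X_1 = e^(4t)(cos(3t)·(-1,-1) + sin(3t)·(-2,-3)), X_2 = e^(4t)(sin(3t)·(-1,-1) - cos(3t)·(-2,-3)).
General solution: C_1X_1 + C_2X_2.
Applying x_1(0)=-3, x_2(0)=-4 gives C_1=1, C_2=-1.

x_1(t) = -e^(4t)sin(3t) - 3e^(4t)cos(3t), x_2(t) = -2e^(4t)sin(3t) - 4e^(4t)cos(3t)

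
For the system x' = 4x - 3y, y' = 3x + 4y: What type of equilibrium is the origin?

A = [[4,-3],[3,4]]; det(A-λI) = λ^2 - 8λ + 25.
λ = 4 ± 3i: positive real part.

unstable spiral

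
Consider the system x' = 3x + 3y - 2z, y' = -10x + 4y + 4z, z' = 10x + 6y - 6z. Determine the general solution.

x(t) = -3C_1e^(t) - C_2e^(2t) + 2C_3e^(-2t), y(t) = -2C_1e^(t) - C_2e^(2t), z(t) = -6C_1e^(t) - 2C_2e^(2t) + 5C_3e^(-2t)

Coefficient matrix A = [[3, 3, -2], [-10, 4, 4], [10, 6, -6]].
det(A - λI) = 0 gives eigenvalues λ = 1, 2, -2.
For λ=1: eigenvector (-3,-2,-6).
For λ=2: eigenvector (-1,-1,-2).
For λ=-2: eigenvector (2,0,5).
General solution: C_1e^(t)(-3,-2,-6) + C_2e^(2t)(-1,-1,-2) + C_3e^(-2t)(2,0,5).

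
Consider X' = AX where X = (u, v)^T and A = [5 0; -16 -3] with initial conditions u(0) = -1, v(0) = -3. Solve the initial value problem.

Coefficient matrix A = [[5, 0], [-16, -3]].
Characteristic polynomial det(A - λI) = λ^2 - 2λ - 15 = 0.
Eigenvalues λ = -3, 5.
For λ=-3: (A-λI) row 1 is [8, 0], so an eigenvector is (0, -1).
For λ=5: (A-λI) row 2 is [-16, -8], so an eigenvector is (-1, 2).
General solution: c_1e^(-3t)(0,-1) + c_2e^(5t)(-1,2).
Applying u(0)=-1, v(0)=-3 gives c_1=5, c_2=1.

u(t) = -e^(5t), v(t) = 2e^(5t) - 5e^(-3t)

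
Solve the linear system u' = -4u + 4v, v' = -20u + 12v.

Coefficient matrix A = [[-4, 4], [-20, 12]].
Characteristic polynomial det(A - λI) = λ^2 - 8λ + 32 = 0.
Eigenvalues λ = 4 ± 4i (complex conjugate pair).
For λ=4+4i: an eigenvector is (-1,-2) - i(0,1) = (-1, -2 - i).
A real fundamental pair from Re and Im of e^((4+4i)t)v: X_1 = e^(4t)(cos(4t)·(-1,-2) + sin(4t)·(0,1)), X_2 = e^(4t)(sin(4t)·(-1,-2) - cos(4t)·(0,1)).
General solution: C_1X_1 + C_2X_2.

u(t) = -C_1e^(4t)cos(4t) - C_2e^(4t)sin(4t), v(t) = C_1e^(4t)sin(4t) - 2C_1e^(4t)cos(4t) - 2C_2e^(4t)sin(4t) - C_2e^(4t)cos(4t)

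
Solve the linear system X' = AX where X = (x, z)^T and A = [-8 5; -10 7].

Coefficient matrix A = [[-8, 5], [-10, 7]].
Characteristic polynomial det(A - λI) = λ^2 + λ - 6 = 0.
Eigenvalues λ = -3, 2.
For λ=-3: (A-λI) row 1 is [-5, 5], so an eigenvector is (-1, -1).
For λ=2: (A-λI) row 1 is [-10, 5], so an eigenvector is (-1, -2).
General solution: K_1e^(-3t)(-1,-1) + K_2e^(2t)(-1,-2).

x(t) = -K_1e^(-3t) - K_2e^(2t), z(t) = -K_1e^(-3t) - 2K_2e^(2t)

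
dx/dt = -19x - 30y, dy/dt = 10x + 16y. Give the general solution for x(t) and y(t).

Coefficient matrix A = [[-19, -30], [10, 16]].
Characteristic polynomial det(A - λI) = λ^2 + 3λ - 4 = 0.
Eigenvalues λ = -4, 1.
For λ=-4: (A-λI) row 1 is [-15, -30], so an eigenvector is (-2, 1).
For λ=1: (A-λI) row 1 is [-20, -30], so an eigenvector is (3, -2).
General solution: K_1e^(-4t)(-2,1) + K_2e^(t)(3,-2).

x(t) = -2K_1e^(-4t) + 3K_2e^(t), y(t) = K_1e^(-4t) - 2K_2e^(t)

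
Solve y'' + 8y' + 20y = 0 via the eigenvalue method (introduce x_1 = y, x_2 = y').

y(t) = C_1e^(-4t)cos(2t) + C_2e^(-4t)sin(2t)

Let x_1 = y, x_2 = y'. Then x_1' = x_2 and x_2' = -20x_1 - 8x_2.
A = [[0,1],[-20,-8]]; det(A-λI) = λ^2 + 8λ + 20.
Eigenvalues λ = -4 ± 2i.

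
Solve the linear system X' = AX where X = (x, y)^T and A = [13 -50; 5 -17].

Coefficient matrix A = [[13, -50], [5, -17]].
Characteristic polynomial det(A - λI) = λ^2 + 4λ + 29 = 0.
Eigenvalues λ = -2 ± 5i (complex conjugate pair).
For λ=-2+5i: an eigenvector is (3,1) - i(-1,0) = (3 + i, 1).
A real fundamental pair from Re and Im of e^((-2+5i)t)v: X_1 = e^(-2t)(cos(5t)·(3,1) + sin(5t)·(-1,0)), X_2 = e^(-2t)(sin(5t)·(3,1) - cos(5t)·(-1,0)).
General solution: c_1X_1 + c_2X_2.

x(t) = -c_1e^(-2t)sin(5t) + 3c_1e^(-2t)cos(5t) + 3c_2e^(-2t)sin(5t) + c_2e^(-2t)cos(5t), y(t) = c_1e^(-2t)cos(5t) + c_2e^(-2t)sin(5t)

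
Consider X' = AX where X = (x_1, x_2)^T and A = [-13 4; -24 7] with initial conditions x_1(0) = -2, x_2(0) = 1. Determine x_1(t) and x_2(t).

x_1(t) = 5e^(-t) - 7e^(-5t), x_2(t) = 15e^(-t) - 14e^(-5t)

Coefficient matrix A = [[-13, 4], [-24, 7]].
Characteristic polynomial det(A - λI) = λ^2 + 6λ + 5 = 0.
Eigenvalues λ = -1, -5.
For λ=-1: (A-λI) row 1 is [-12, 4], so an eigenvector is (1, 3).
For λ=-5: (A-λI) row 1 is [-8, 4], so an eigenvector is (1, 2).
General solution: K_1e^(-t)(1,3) + K_2e^(-5t)(1,2).
Applying x_1(0)=-2, x_2(0)=1 gives K_1=5, K_2=-7.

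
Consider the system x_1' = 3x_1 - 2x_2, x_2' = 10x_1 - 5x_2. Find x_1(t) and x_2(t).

x_1(t) = C_1e^(-t)sin(2t) - C_2e^(-t)cos(2t), x_2(t) = 2C_1e^(-t)sin(2t) - C_1e^(-t)cos(2t) - C_2e^(-t)sin(2t) - 2C_2e^(-t)cos(2t)

Coefficient matrix A = [[3, -2], [10, -5]].
Characteristic polynomial det(A - λI) = λ^2 + 2λ + 5 = 0.
Eigenvalues λ = -1 ± 2i (complex conjugate pair).
For λ=-1+2i: an eigenvector is (0,-1) - i(1,2) = (0 - i, -1 - 2i).
A real fundamental pair from Re and Im of e^((-1+2i)t)v: X_1 = e^(-t)(cos(2t)·(0,-1) + sin(2t)·(1,2)), X_2 = e^(-t)(sin(2t)·(0,-1) - cos(2t)·(1,2)).
General solution: C_1X_1 + C_2X_2.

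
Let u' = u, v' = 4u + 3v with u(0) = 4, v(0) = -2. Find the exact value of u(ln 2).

A = [[1,0],[4,3]]; eigenvalues λ = 3, 1.
Eigenvectors: (0,-1) for λ=3, (-1,2) for λ=1.
From the initial condition, c_1 = -6, c_2 = -4.
u(ln 2) = (-6)(2^3)(0) + (-4)(2^1)(-1) = 8.

8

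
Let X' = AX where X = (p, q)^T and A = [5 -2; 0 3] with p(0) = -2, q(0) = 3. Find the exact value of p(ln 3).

-1134

A = [[5,-2],[0,3]]; eigenvalues λ = 3, 5.
Eigenvectors: (1,1) for λ=3, (-1,0) for λ=5.
From the initial condition, c_1 = 3, c_2 = 5.
p(ln 3) = (3)(3^3)(1) + (5)(3^5)(-1) = -1134.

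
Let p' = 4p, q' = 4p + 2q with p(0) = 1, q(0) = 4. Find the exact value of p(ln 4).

A = [[4,0],[4,2]]; eigenvalues λ = 4, 2.
Eigenvectors: (1,2) for λ=4, (0,-1) for λ=2.
From the initial condition, c_1 = 1, c_2 = -2.
p(ln 4) = (1)(4^4)(1) + (-2)(4^2)(0) = 256.

256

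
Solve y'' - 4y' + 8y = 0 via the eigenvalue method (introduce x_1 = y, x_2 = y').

Let x_1 = y, x_2 = y'. Then x_1' = x_2 and x_2' = -8x_1 + 4x_2.
A = [[0,1],[-8,4]]; det(A-λI) = λ^2 - 4λ + 8.
Eigenvalues λ = 2 ± 2i.

y(t) = K_1e^(2t)cos(2t) + K_2e^(2t)sin(2t)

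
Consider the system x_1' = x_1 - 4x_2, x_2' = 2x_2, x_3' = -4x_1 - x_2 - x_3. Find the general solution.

Coefficient matrix A = [[1, -4, 0], [0, 2, 0], [-4, -1, -1]].
det(A - λI) = 0 gives eigenvalues λ = 1, -1, 2.
For λ=1: eigenvector (1,0,-2).
For λ=-1: eigenvector (0,0,1).
For λ=2: eigenvector (-4,1,5).
General solution: K_1e^(t)(1,0,-2) + K_2e^(-t)(0,0,1) + K_3e^(2t)(-4,1,5).

x_1(t) = K_1e^(t) - 4K_3e^(2t), x_2(t) = K_3e^(2t), x_3(t) = -2K_1e^(t) + K_2e^(-t) + 5K_3e^(2t)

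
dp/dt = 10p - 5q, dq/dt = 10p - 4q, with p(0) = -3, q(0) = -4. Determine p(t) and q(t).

Coefficient matrix A = [[10, -5], [10, -4]].
Characteristic polynomial det(A - λI) = λ^2 - 6λ + 10 = 0.
Eigenvalues λ = 3 ± i (complex conjugate pair).
For λ=3+i: an eigenvector is (1,1) - i(2,3) = (1 - 2i, 1 - 3i).
A real fundamental pair from Re and Im of e^((3+i)t)v: X_1 = e^(3t)(cos(t)·(1,1) + sin(t)·(2,3)), X_2 = e^(3t)(sin(t)·(1,1) - cos(t)·(2,3)).
General solution: K_1X_1 + K_2X_2.
Applying p(0)=-3, q(0)=-4 gives K_1=-1, K_2=1.

p(t) = -e^(3t)sin(t) - 3e^(3t)cos(t), q(t) = -2e^(3t)sin(t) - 4e^(3t)cos(t)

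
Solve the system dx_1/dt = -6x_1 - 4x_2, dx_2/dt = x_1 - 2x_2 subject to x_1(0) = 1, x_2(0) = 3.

Coefficient matrix A = [[-6, -4], [1, -2]].
Characteristic polynomial det(A - λI) = λ^2 + 8λ + 16 = 0.
Single eigenvalue λ = -4 with algebraic multiplicity 2.
Eigenvector v = (-2,1); generalized eigenvector w with (A-λI)w=v is (1,0).
General solution: e^(-4t)[K_1·v + K_2·(t·v + w)].
Applying x_1(0)=1, x_2(0)=3 gives K_1=3, K_2=7.

x_1(t) = -14te^(-4t) + e^(-4t), x_2(t) = 7te^(-4t) + 3e^(-4t)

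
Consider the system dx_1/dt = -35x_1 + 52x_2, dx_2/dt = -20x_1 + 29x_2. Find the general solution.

Coefficient matrix A = [[-35, 52], [-20, 29]].
Characteristic polynomial det(A - λI) = λ^2 + 6λ + 25 = 0.
Eigenvalues λ = -3 ± 4i (complex conjugate pair).
For λ=-3+4i: an eigenvector is (-2,-1) - i(3,2) = (-2 - 3i, -1 - 2i).
A real fundamental pair from Re and Im of e^((-3+4i)t)v: X_1 = e^(-3t)(cos(4t)·(-2,-1) + sin(4t)·(3,2)), X_2 = e^(-3t)(sin(4t)·(-2,-1) - cos(4t)·(3,2)).
General solution: K_1X_1 + K_2X_2.

x_1(t) = 3K_1e^(-3t)sin(4t) - 2K_1e^(-3t)cos(4t) - 2K_2e^(-3t)sin(4t) - 3K_2e^(-3t)cos(4t), x_2(t) = 2K_1e^(-3t)sin(4t) - K_1e^(-3t)cos(4t) - K_2e^(-3t)sin(4t) - 2K_2e^(-3t)cos(4t)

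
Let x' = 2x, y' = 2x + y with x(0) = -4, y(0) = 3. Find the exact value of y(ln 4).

A = [[2,0],[2,1]]; eigenvalues λ = 2, 1.
Eigenvectors: (1,2) for λ=2, (0,1) for λ=1.
From the initial condition, c_1 = -4, c_2 = 11.
y(ln 4) = (-4)(4^2)(2) + (11)(4^1)(1) = -84.

-84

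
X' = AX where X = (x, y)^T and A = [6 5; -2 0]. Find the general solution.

Coefficient matrix A = [[6, 5], [-2, 0]].
Characteristic polynomial det(A - λI) = λ^2 - 6λ + 10 = 0.
Eigenvalues λ = 3 ± i (complex conjugate pair).
For λ=3+i: an eigenvector is (-2,1) - i(-1,1) = (-2 + i, 1 - i).
A real fundamental pair from Re and Im of e^((3+i)t)v: X_1 = e^(3t)(cos(t)·(-2,1) + sin(t)·(-1,1)), X_2 = e^(3t)(sin(t)·(-2,1) - cos(t)·(-1,1)).
General solution: C_1X_1 + C_2X_2.

x(t) = -C_1e^(3t)sin(t) - 2C_1e^(3t)cos(t) - 2C_2e^(3t)sin(t) + C_2e^(3t)cos(t), y(t) = C_1e^(3t)sin(t) + C_1e^(3t)cos(t) + C_2e^(3t)sin(t) - C_2e^(3t)cos(t)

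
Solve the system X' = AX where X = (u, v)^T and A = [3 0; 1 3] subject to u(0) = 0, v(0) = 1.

Coefficient matrix A = [[3, 0], [1, 3]].
Characteristic polynomial det(A - λI) = λ^2 - 6λ + 9 = 0.
Single eigenvalue λ = 3 with algebraic multiplicity 2.
Eigenvector v = (0,1); generalized eigenvector w with (A-λI)w=v is (1,2).
General solution: e^(3t)[C_1·v + C_2·(t·v + w)].
Applying u(0)=0, v(0)=1 gives C_1=1, C_2=0.

u(t) = 0, v(t) = e^(3t)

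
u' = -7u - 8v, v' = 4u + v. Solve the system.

u(t) = C_1e^(-3t)sin(4t) - C_1e^(-3t)cos(4t) - C_2e^(-3t)sin(4t) - C_2e^(-3t)cos(4t), v(t) = -C_1e^(-3t)sin(4t) + C_2e^(-3t)cos(4t)

Coefficient matrix A = [[-7, -8], [4, 1]].
Characteristic polynomial det(A - λI) = λ^2 + 6λ + 25 = 0.
Eigenvalues λ = -3 ± 4i (complex conjugate pair).
For λ=-3+4i: an eigenvector is (-1,0) - i(1,-1) = (-1 - i, 0 + i).
A real fundamental pair from Re and Im of e^((-3+4i)t)v: X_1 = e^(-3t)(cos(4t)·(-1,0) + sin(4t)·(1,-1)), X_2 = e^(-3t)(sin(4t)·(-1,0) - cos(4t)·(1,-1)).
General solution: C_1X_1 + C_2X_2.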